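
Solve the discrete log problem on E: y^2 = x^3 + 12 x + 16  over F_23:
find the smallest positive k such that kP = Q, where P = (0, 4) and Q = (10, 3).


Enumerate multiples of P until we hit Q = (10, 3):
  1P = (0, 4)
  2P = (8, 7)
  3P = (4, 6)
  4P = (2, 18)
  5P = (1, 12)
  6P = (17, 21)
  7P = (7, 12)
  8P = (22, 7)
  9P = (10, 3)
Match found at i = 9.

k = 9


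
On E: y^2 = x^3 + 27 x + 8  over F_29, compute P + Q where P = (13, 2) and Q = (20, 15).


P != Q, so use the chord formula.
s = (y2 - y1) / (x2 - x1) = (13) / (7) mod 29 = 6
x3 = s^2 - x1 - x2 mod 29 = 6^2 - 13 - 20 = 3
y3 = s (x1 - x3) - y1 mod 29 = 6 * (13 - 3) - 2 = 0

P + Q = (3, 0)


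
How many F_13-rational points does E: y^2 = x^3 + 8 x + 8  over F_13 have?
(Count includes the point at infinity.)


For each x in F_13, count y with y^2 = x^3 + 8 x + 8 mod 13:
  x = 1: RHS = 4, y in [2, 11]  -> 2 point(s)
  x = 4: RHS = 0, y in [0]  -> 1 point(s)
  x = 5: RHS = 4, y in [2, 11]  -> 2 point(s)
  x = 6: RHS = 12, y in [5, 8]  -> 2 point(s)
  x = 7: RHS = 4, y in [2, 11]  -> 2 point(s)
  x = 8: RHS = 12, y in [5, 8]  -> 2 point(s)
  x = 9: RHS = 3, y in [4, 9]  -> 2 point(s)
  x = 10: RHS = 9, y in [3, 10]  -> 2 point(s)
  x = 11: RHS = 10, y in [6, 7]  -> 2 point(s)
  x = 12: RHS = 12, y in [5, 8]  -> 2 point(s)
Affine points: 19. Add the point at infinity: total = 20.

#E(F_13) = 20


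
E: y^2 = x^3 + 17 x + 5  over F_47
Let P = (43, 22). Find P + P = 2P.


Doubling: s = (3 x1^2 + a) / (2 y1)
s = (3*43^2 + 17) / (2*22) mod 47 = 41
x3 = s^2 - 2 x1 mod 47 = 41^2 - 2*43 = 44
y3 = s (x1 - x3) - y1 mod 47 = 41 * (43 - 44) - 22 = 31

2P = (44, 31)


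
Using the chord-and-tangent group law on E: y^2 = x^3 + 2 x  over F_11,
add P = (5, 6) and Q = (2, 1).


P != Q, so use the chord formula.
s = (y2 - y1) / (x2 - x1) = (6) / (8) mod 11 = 9
x3 = s^2 - x1 - x2 mod 11 = 9^2 - 5 - 2 = 8
y3 = s (x1 - x3) - y1 mod 11 = 9 * (5 - 8) - 6 = 0

P + Q = (8, 0)


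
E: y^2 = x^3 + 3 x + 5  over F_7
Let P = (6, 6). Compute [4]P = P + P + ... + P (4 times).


k = 4 = 100_2 (binary, LSB first: 001)
Double-and-add from P = (6, 6):
  bit 0 = 0: acc unchanged = O
  bit 1 = 0: acc unchanged = O
  bit 2 = 1: acc = O + (1, 3) = (1, 3)

4P = (1, 3)


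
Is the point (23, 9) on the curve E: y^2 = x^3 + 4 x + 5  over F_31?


Check whether y^2 = x^3 + 4 x + 5 (mod 31) for (x, y) = (23, 9).
LHS: y^2 = 9^2 mod 31 = 19
RHS: x^3 + 4 x + 5 = 23^3 + 4*23 + 5 mod 31 = 19
LHS = RHS

Yes, on the curve


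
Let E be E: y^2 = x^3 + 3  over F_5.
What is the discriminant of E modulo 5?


4 a^3 + 27 b^2 = 4*0^3 + 27*3^2 = 0 + 243 = 243
Delta = -16 * (243) = -3888
Delta mod 5 = 2

Delta = 2 (mod 5)


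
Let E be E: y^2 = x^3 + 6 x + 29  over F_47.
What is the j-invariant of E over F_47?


Delta = -16(4 a^3 + 27 b^2) mod 47 = 39
-1728 * (4 a)^3 = -1728 * (4*6)^3 mod 47 = 19
j = 19 * 39^(-1) mod 47 = 27

j = 27 (mod 47)


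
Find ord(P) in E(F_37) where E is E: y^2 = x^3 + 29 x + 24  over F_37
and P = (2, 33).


Compute successive multiples of P until we hit O:
  1P = (2, 33)
  2P = (24, 15)
  3P = (8, 19)
  4P = (16, 12)
  5P = (12, 19)
  6P = (22, 32)
  7P = (34, 13)
  8P = (17, 18)
  ... (continuing to 31P)
  31P = O

ord(P) = 31


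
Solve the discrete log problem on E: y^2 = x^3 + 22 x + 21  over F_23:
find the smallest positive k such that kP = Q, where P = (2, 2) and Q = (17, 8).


Enumerate multiples of P until we hit Q = (17, 8):
  1P = (2, 2)
  2P = (5, 7)
  3P = (6, 22)
  4P = (17, 15)
  5P = (7, 9)
  6P = (4, 9)
  7P = (12, 9)
  8P = (18, 19)
  9P = (15, 0)
  10P = (18, 4)
  11P = (12, 14)
  12P = (4, 14)
  13P = (7, 14)
  14P = (17, 8)
Match found at i = 14.

k = 14


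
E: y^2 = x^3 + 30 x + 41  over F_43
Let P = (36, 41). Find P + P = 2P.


Doubling: s = (3 x1^2 + a) / (2 y1)
s = (3*36^2 + 30) / (2*41) mod 43 = 31
x3 = s^2 - 2 x1 mod 43 = 31^2 - 2*36 = 29
y3 = s (x1 - x3) - y1 mod 43 = 31 * (36 - 29) - 41 = 4

2P = (29, 4)


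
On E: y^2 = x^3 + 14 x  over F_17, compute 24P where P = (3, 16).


k = 24 = 11000_2 (binary, LSB first: 00011)
Double-and-add from P = (3, 16):
  bit 0 = 0: acc unchanged = O
  bit 1 = 0: acc unchanged = O
  bit 2 = 0: acc unchanged = O
  bit 3 = 1: acc = O + (1, 7) = (1, 7)
  bit 4 = 1: acc = (1, 7) + (15, 10) = (2, 11)

24P = (2, 11)


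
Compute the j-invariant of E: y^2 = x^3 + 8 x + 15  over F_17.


Delta = -16(4 a^3 + 27 b^2) mod 17 = 14
-1728 * (4 a)^3 = -1728 * (4*8)^3 mod 17 = 3
j = 3 * 14^(-1) mod 17 = 16

j = 16 (mod 17)


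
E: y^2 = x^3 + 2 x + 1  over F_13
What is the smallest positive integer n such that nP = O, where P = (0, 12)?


Compute successive multiples of P until we hit O:
  1P = (0, 12)
  2P = (1, 2)
  3P = (8, 3)
  4P = (2, 0)
  5P = (8, 10)
  6P = (1, 11)
  7P = (0, 1)
  8P = O

ord(P) = 8


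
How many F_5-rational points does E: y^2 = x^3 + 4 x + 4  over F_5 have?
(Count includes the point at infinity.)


For each x in F_5, count y with y^2 = x^3 + 4 x + 4 mod 5:
  x = 0: RHS = 4, y in [2, 3]  -> 2 point(s)
  x = 1: RHS = 4, y in [2, 3]  -> 2 point(s)
  x = 2: RHS = 0, y in [0]  -> 1 point(s)
  x = 4: RHS = 4, y in [2, 3]  -> 2 point(s)
Affine points: 7. Add the point at infinity: total = 8.

#E(F_5) = 8


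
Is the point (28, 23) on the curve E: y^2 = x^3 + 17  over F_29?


Check whether y^2 = x^3 + 0 x + 17 (mod 29) for (x, y) = (28, 23).
LHS: y^2 = 23^2 mod 29 = 7
RHS: x^3 + 0 x + 17 = 28^3 + 0*28 + 17 mod 29 = 16
LHS != RHS

No, not on the curve


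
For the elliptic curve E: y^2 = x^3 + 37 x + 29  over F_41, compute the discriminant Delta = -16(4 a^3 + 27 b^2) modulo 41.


4 a^3 + 27 b^2 = 4*37^3 + 27*29^2 = 202612 + 22707 = 225319
Delta = -16 * (225319) = -3605104
Delta mod 41 = 26

Delta = 26 (mod 41)


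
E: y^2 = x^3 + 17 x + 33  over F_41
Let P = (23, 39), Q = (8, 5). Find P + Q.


P != Q, so use the chord formula.
s = (y2 - y1) / (x2 - x1) = (7) / (26) mod 41 = 5
x3 = s^2 - x1 - x2 mod 41 = 5^2 - 23 - 8 = 35
y3 = s (x1 - x3) - y1 mod 41 = 5 * (23 - 35) - 39 = 24

P + Q = (35, 24)


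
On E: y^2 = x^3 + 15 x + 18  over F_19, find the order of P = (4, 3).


Compute successive multiples of P until we hit O:
  1P = (4, 3)
  2P = (12, 8)
  3P = (12, 11)
  4P = (4, 16)
  5P = O

ord(P) = 5


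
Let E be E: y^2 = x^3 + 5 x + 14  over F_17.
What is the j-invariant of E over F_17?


Delta = -16(4 a^3 + 27 b^2) mod 17 = 12
-1728 * (4 a)^3 = -1728 * (4*5)^3 mod 17 = 9
j = 9 * 12^(-1) mod 17 = 5

j = 5 (mod 17)


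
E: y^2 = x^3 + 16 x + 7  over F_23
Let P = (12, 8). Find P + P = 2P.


Doubling: s = (3 x1^2 + a) / (2 y1)
s = (3*12^2 + 16) / (2*8) mod 23 = 5
x3 = s^2 - 2 x1 mod 23 = 5^2 - 2*12 = 1
y3 = s (x1 - x3) - y1 mod 23 = 5 * (12 - 1) - 8 = 1

2P = (1, 1)


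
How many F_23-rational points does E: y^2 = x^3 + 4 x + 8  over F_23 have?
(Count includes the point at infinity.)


For each x in F_23, count y with y^2 = x^3 + 4 x + 8 mod 23:
  x = 0: RHS = 8, y in [10, 13]  -> 2 point(s)
  x = 1: RHS = 13, y in [6, 17]  -> 2 point(s)
  x = 2: RHS = 1, y in [1, 22]  -> 2 point(s)
  x = 3: RHS = 1, y in [1, 22]  -> 2 point(s)
  x = 6: RHS = 18, y in [8, 15]  -> 2 point(s)
  x = 8: RHS = 0, y in [0]  -> 1 point(s)
  x = 10: RHS = 13, y in [6, 17]  -> 2 point(s)
  x = 11: RHS = 3, y in [7, 16]  -> 2 point(s)
  x = 12: RHS = 13, y in [6, 17]  -> 2 point(s)
  x = 13: RHS = 3, y in [7, 16]  -> 2 point(s)
  x = 14: RHS = 2, y in [5, 18]  -> 2 point(s)
  x = 15: RHS = 16, y in [4, 19]  -> 2 point(s)
  x = 18: RHS = 1, y in [1, 22]  -> 2 point(s)
  x = 22: RHS = 3, y in [7, 16]  -> 2 point(s)
Affine points: 27. Add the point at infinity: total = 28.

#E(F_23) = 28


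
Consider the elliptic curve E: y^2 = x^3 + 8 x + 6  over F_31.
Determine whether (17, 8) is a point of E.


Check whether y^2 = x^3 + 8 x + 6 (mod 31) for (x, y) = (17, 8).
LHS: y^2 = 8^2 mod 31 = 2
RHS: x^3 + 8 x + 6 = 17^3 + 8*17 + 6 mod 31 = 2
LHS = RHS

Yes, on the curve


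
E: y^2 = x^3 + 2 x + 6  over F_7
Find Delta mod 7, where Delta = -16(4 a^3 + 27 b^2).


4 a^3 + 27 b^2 = 4*2^3 + 27*6^2 = 32 + 972 = 1004
Delta = -16 * (1004) = -16064
Delta mod 7 = 1

Delta = 1 (mod 7)


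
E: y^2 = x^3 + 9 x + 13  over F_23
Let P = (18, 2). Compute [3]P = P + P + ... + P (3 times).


k = 3 = 11_2 (binary, LSB first: 11)
Double-and-add from P = (18, 2):
  bit 0 = 1: acc = O + (18, 2) = (18, 2)
  bit 1 = 1: acc = (18, 2) + (14, 13) = (0, 6)

3P = (0, 6)


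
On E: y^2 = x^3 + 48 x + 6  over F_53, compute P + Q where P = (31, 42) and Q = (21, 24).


P != Q, so use the chord formula.
s = (y2 - y1) / (x2 - x1) = (35) / (43) mod 53 = 23
x3 = s^2 - x1 - x2 mod 53 = 23^2 - 31 - 21 = 0
y3 = s (x1 - x3) - y1 mod 53 = 23 * (31 - 0) - 42 = 35

P + Q = (0, 35)


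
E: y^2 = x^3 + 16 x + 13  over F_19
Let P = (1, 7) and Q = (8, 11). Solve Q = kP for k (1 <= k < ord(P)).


Enumerate multiples of P until we hit Q = (8, 11):
  1P = (1, 7)
  2P = (17, 12)
  3P = (8, 11)
Match found at i = 3.

k = 3


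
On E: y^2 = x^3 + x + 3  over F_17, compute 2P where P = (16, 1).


k = 2 = 10_2 (binary, LSB first: 01)
Double-and-add from P = (16, 1):
  bit 0 = 0: acc unchanged = O
  bit 1 = 1: acc = O + (6, 2) = (6, 2)

2P = (6, 2)


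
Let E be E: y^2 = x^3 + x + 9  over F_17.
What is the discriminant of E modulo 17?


4 a^3 + 27 b^2 = 4*1^3 + 27*9^2 = 4 + 2187 = 2191
Delta = -16 * (2191) = -35056
Delta mod 17 = 15

Delta = 15 (mod 17)


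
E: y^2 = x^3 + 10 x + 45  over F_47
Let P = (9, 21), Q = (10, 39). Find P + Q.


P != Q, so use the chord formula.
s = (y2 - y1) / (x2 - x1) = (18) / (1) mod 47 = 18
x3 = s^2 - x1 - x2 mod 47 = 18^2 - 9 - 10 = 23
y3 = s (x1 - x3) - y1 mod 47 = 18 * (9 - 23) - 21 = 9

P + Q = (23, 9)


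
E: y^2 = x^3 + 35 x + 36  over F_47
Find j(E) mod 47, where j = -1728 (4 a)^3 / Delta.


Delta = -16(4 a^3 + 27 b^2) mod 47 = 40
-1728 * (4 a)^3 = -1728 * (4*35)^3 mod 47 = 36
j = 36 * 40^(-1) mod 47 = 15

j = 15 (mod 47)


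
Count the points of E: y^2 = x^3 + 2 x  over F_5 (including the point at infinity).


For each x in F_5, count y with y^2 = x^3 + 2 x + 0 mod 5:
  x = 0: RHS = 0, y in [0]  -> 1 point(s)
Affine points: 1. Add the point at infinity: total = 2.

#E(F_5) = 2


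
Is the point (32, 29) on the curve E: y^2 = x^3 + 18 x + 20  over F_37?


Check whether y^2 = x^3 + 18 x + 20 (mod 37) for (x, y) = (32, 29).
LHS: y^2 = 29^2 mod 37 = 27
RHS: x^3 + 18 x + 20 = 32^3 + 18*32 + 20 mod 37 = 27
LHS = RHS

Yes, on the curve


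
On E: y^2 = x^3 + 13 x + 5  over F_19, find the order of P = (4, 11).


Compute successive multiples of P until we hit O:
  1P = (4, 11)
  2P = (17, 16)
  3P = (14, 10)
  4P = (5, 10)
  5P = (11, 15)
  6P = (2, 1)
  7P = (0, 9)
  8P = (1, 0)
  ... (continuing to 16P)
  16P = O

ord(P) = 16


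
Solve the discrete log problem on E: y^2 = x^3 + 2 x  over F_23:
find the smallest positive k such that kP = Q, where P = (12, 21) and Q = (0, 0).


Enumerate multiples of P until we hit Q = (0, 0):
  1P = (12, 21)
  2P = (1, 16)
  3P = (18, 16)
  4P = (2, 9)
  5P = (4, 7)
  6P = (0, 0)
Match found at i = 6.

k = 6


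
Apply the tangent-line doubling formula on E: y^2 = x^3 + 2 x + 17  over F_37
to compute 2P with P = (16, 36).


Doubling: s = (3 x1^2 + a) / (2 y1)
s = (3*16^2 + 2) / (2*36) mod 37 = 22
x3 = s^2 - 2 x1 mod 37 = 22^2 - 2*16 = 8
y3 = s (x1 - x3) - y1 mod 37 = 22 * (16 - 8) - 36 = 29

2P = (8, 29)


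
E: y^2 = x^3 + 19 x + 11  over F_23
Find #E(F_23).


For each x in F_23, count y with y^2 = x^3 + 19 x + 11 mod 23:
  x = 1: RHS = 8, y in [10, 13]  -> 2 point(s)
  x = 3: RHS = 3, y in [7, 16]  -> 2 point(s)
  x = 4: RHS = 13, y in [6, 17]  -> 2 point(s)
  x = 5: RHS = 1, y in [1, 22]  -> 2 point(s)
  x = 7: RHS = 4, y in [2, 21]  -> 2 point(s)
  x = 8: RHS = 8, y in [10, 13]  -> 2 point(s)
  x = 12: RHS = 12, y in [9, 14]  -> 2 point(s)
  x = 14: RHS = 8, y in [10, 13]  -> 2 point(s)
  x = 16: RHS = 18, y in [8, 15]  -> 2 point(s)
  x = 17: RHS = 3, y in [7, 16]  -> 2 point(s)
  x = 19: RHS = 9, y in [3, 20]  -> 2 point(s)
Affine points: 22. Add the point at infinity: total = 23.

#E(F_23) = 23


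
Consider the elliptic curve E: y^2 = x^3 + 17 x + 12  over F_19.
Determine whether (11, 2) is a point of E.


Check whether y^2 = x^3 + 17 x + 12 (mod 19) for (x, y) = (11, 2).
LHS: y^2 = 2^2 mod 19 = 4
RHS: x^3 + 17 x + 12 = 11^3 + 17*11 + 12 mod 19 = 10
LHS != RHS

No, not on the curve


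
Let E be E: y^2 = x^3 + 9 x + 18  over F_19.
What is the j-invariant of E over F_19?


Delta = -16(4 a^3 + 27 b^2) mod 19 = 13
-1728 * (4 a)^3 = -1728 * (4*9)^3 mod 19 = 11
j = 11 * 13^(-1) mod 19 = 14

j = 14 (mod 19)


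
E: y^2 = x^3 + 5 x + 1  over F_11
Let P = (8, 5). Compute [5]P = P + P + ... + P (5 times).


k = 5 = 101_2 (binary, LSB first: 101)
Double-and-add from P = (8, 5):
  bit 0 = 1: acc = O + (8, 5) = (8, 5)
  bit 1 = 0: acc unchanged = (8, 5)
  bit 2 = 1: acc = (8, 5) + (6, 7) = (9, 7)

5P = (9, 7)


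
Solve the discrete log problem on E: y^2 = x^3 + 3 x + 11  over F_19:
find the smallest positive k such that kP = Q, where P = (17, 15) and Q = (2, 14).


Enumerate multiples of P until we hit Q = (2, 14):
  1P = (17, 15)
  2P = (9, 8)
  3P = (0, 7)
  4P = (18, 8)
  5P = (14, 2)
  6P = (11, 11)
  7P = (2, 14)
Match found at i = 7.

k = 7


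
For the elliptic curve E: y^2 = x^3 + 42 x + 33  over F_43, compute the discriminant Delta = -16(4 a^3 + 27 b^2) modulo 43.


4 a^3 + 27 b^2 = 4*42^3 + 27*33^2 = 296352 + 29403 = 325755
Delta = -16 * (325755) = -5212080
Delta mod 43 = 36

Delta = 36 (mod 43)


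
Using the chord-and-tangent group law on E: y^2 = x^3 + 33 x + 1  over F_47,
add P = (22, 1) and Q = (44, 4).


P != Q, so use the chord formula.
s = (y2 - y1) / (x2 - x1) = (3) / (22) mod 47 = 45
x3 = s^2 - x1 - x2 mod 47 = 45^2 - 22 - 44 = 32
y3 = s (x1 - x3) - y1 mod 47 = 45 * (22 - 32) - 1 = 19

P + Q = (32, 19)


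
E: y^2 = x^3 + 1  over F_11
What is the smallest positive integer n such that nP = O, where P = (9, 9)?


Compute successive multiples of P until we hit O:
  1P = (9, 9)
  2P = (2, 3)
  3P = (5, 7)
  4P = (0, 1)
  5P = (7, 5)
  6P = (10, 0)
  7P = (7, 6)
  8P = (0, 10)
  ... (continuing to 12P)
  12P = O

ord(P) = 12


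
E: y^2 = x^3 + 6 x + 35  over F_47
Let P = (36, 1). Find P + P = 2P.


Doubling: s = (3 x1^2 + a) / (2 y1)
s = (3*36^2 + 6) / (2*1) mod 47 = 20
x3 = s^2 - 2 x1 mod 47 = 20^2 - 2*36 = 46
y3 = s (x1 - x3) - y1 mod 47 = 20 * (36 - 46) - 1 = 34

2P = (46, 34)


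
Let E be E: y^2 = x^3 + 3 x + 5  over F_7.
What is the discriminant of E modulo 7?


4 a^3 + 27 b^2 = 4*3^3 + 27*5^2 = 108 + 675 = 783
Delta = -16 * (783) = -12528
Delta mod 7 = 2

Delta = 2 (mod 7)


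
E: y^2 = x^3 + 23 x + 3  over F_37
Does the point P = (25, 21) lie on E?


Check whether y^2 = x^3 + 23 x + 3 (mod 37) for (x, y) = (25, 21).
LHS: y^2 = 21^2 mod 37 = 34
RHS: x^3 + 23 x + 3 = 25^3 + 23*25 + 3 mod 37 = 34
LHS = RHS

Yes, on the curve


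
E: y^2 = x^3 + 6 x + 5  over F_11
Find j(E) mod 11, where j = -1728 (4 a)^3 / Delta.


Delta = -16(4 a^3 + 27 b^2) mod 11 = 5
-1728 * (4 a)^3 = -1728 * (4*6)^3 mod 11 = 3
j = 3 * 5^(-1) mod 11 = 5

j = 5 (mod 11)


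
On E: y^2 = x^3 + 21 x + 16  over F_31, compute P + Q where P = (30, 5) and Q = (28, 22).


P != Q, so use the chord formula.
s = (y2 - y1) / (x2 - x1) = (17) / (29) mod 31 = 7
x3 = s^2 - x1 - x2 mod 31 = 7^2 - 30 - 28 = 22
y3 = s (x1 - x3) - y1 mod 31 = 7 * (30 - 22) - 5 = 20

P + Q = (22, 20)


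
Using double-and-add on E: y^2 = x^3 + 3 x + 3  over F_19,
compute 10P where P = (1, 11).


k = 10 = 1010_2 (binary, LSB first: 0101)
Double-and-add from P = (1, 11):
  bit 0 = 0: acc unchanged = O
  bit 1 = 1: acc = O + (2, 6) = (2, 6)
  bit 2 = 0: acc unchanged = (2, 6)
  bit 3 = 1: acc = (2, 6) + (16, 9) = (12, 0)

10P = (12, 0)


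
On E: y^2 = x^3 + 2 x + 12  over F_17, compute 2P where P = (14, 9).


Doubling: s = (3 x1^2 + a) / (2 y1)
s = (3*14^2 + 2) / (2*9) mod 17 = 12
x3 = s^2 - 2 x1 mod 17 = 12^2 - 2*14 = 14
y3 = s (x1 - x3) - y1 mod 17 = 12 * (14 - 14) - 9 = 8

2P = (14, 8)


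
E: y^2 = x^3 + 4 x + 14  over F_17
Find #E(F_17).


For each x in F_17, count y with y^2 = x^3 + 4 x + 14 mod 17:
  x = 1: RHS = 2, y in [6, 11]  -> 2 point(s)
  x = 2: RHS = 13, y in [8, 9]  -> 2 point(s)
  x = 3: RHS = 2, y in [6, 11]  -> 2 point(s)
  x = 4: RHS = 9, y in [3, 14]  -> 2 point(s)
  x = 6: RHS = 16, y in [4, 13]  -> 2 point(s)
  x = 10: RHS = 0, y in [0]  -> 1 point(s)
  x = 13: RHS = 2, y in [6, 11]  -> 2 point(s)
  x = 14: RHS = 9, y in [3, 14]  -> 2 point(s)
  x = 15: RHS = 15, y in [7, 10]  -> 2 point(s)
  x = 16: RHS = 9, y in [3, 14]  -> 2 point(s)
Affine points: 19. Add the point at infinity: total = 20.

#E(F_17) = 20


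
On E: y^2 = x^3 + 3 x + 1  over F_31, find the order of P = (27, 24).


Compute successive multiples of P until we hit O:
  1P = (27, 24)
  2P = (17, 6)
  3P = (20, 1)
  4P = (22, 19)
  5P = (14, 20)
  6P = (0, 1)
  7P = (8, 14)
  8P = (1, 6)
  ... (continuing to 39P)
  39P = O

ord(P) = 39


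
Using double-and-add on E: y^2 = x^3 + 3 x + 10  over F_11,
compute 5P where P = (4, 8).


k = 5 = 101_2 (binary, LSB first: 101)
Double-and-add from P = (4, 8):
  bit 0 = 1: acc = O + (4, 8) = (4, 8)
  bit 1 = 0: acc unchanged = (4, 8)
  bit 2 = 1: acc = (4, 8) + (1, 6) = (4, 3)

5P = (4, 3)


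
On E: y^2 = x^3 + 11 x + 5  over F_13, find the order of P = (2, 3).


Compute successive multiples of P until we hit O:
  1P = (2, 3)
  2P = (6, 12)
  3P = (6, 1)
  4P = (2, 10)
  5P = O

ord(P) = 5


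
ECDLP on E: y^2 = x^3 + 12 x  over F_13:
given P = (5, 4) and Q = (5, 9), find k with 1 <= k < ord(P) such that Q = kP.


Enumerate multiples of P until we hit Q = (5, 9):
  1P = (5, 4)
  2P = (0, 0)
  3P = (5, 9)
Match found at i = 3.

k = 3


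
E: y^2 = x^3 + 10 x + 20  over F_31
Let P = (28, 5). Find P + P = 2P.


Doubling: s = (3 x1^2 + a) / (2 y1)
s = (3*28^2 + 10) / (2*5) mod 31 = 13
x3 = s^2 - 2 x1 mod 31 = 13^2 - 2*28 = 20
y3 = s (x1 - x3) - y1 mod 31 = 13 * (28 - 20) - 5 = 6

2P = (20, 6)


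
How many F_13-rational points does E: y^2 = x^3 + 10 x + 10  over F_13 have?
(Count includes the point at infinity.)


For each x in F_13, count y with y^2 = x^3 + 10 x + 10 mod 13:
  x = 0: RHS = 10, y in [6, 7]  -> 2 point(s)
  x = 2: RHS = 12, y in [5, 8]  -> 2 point(s)
  x = 4: RHS = 10, y in [6, 7]  -> 2 point(s)
  x = 5: RHS = 3, y in [4, 9]  -> 2 point(s)
  x = 6: RHS = 0, y in [0]  -> 1 point(s)
  x = 8: RHS = 4, y in [2, 11]  -> 2 point(s)
  x = 9: RHS = 10, y in [6, 7]  -> 2 point(s)
  x = 12: RHS = 12, y in [5, 8]  -> 2 point(s)
Affine points: 15. Add the point at infinity: total = 16.

#E(F_13) = 16


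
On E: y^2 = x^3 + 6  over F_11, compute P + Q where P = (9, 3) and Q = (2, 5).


P != Q, so use the chord formula.
s = (y2 - y1) / (x2 - x1) = (2) / (4) mod 11 = 6
x3 = s^2 - x1 - x2 mod 11 = 6^2 - 9 - 2 = 3
y3 = s (x1 - x3) - y1 mod 11 = 6 * (9 - 3) - 3 = 0

P + Q = (3, 0)


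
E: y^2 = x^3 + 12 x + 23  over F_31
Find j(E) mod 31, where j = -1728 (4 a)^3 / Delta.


Delta = -16(4 a^3 + 27 b^2) mod 31 = 20
-1728 * (4 a)^3 = -1728 * (4*12)^3 mod 31 = 27
j = 27 * 20^(-1) mod 31 = 6

j = 6 (mod 31)


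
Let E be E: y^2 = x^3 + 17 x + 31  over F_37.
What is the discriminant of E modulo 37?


4 a^3 + 27 b^2 = 4*17^3 + 27*31^2 = 19652 + 25947 = 45599
Delta = -16 * (45599) = -729584
Delta mod 37 = 19

Delta = 19 (mod 37)


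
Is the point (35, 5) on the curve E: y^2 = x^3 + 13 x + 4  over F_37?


Check whether y^2 = x^3 + 13 x + 4 (mod 37) for (x, y) = (35, 5).
LHS: y^2 = 5^2 mod 37 = 25
RHS: x^3 + 13 x + 4 = 35^3 + 13*35 + 4 mod 37 = 7
LHS != RHS

No, not on the curve


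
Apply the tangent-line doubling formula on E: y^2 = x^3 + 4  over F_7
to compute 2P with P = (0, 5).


Doubling: s = (3 x1^2 + a) / (2 y1)
s = (3*0^2 + 0) / (2*5) mod 7 = 0
x3 = s^2 - 2 x1 mod 7 = 0^2 - 2*0 = 0
y3 = s (x1 - x3) - y1 mod 7 = 0 * (0 - 0) - 5 = 2

2P = (0, 2)


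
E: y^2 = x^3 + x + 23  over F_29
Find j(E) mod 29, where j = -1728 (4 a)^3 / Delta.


Delta = -16(4 a^3 + 27 b^2) mod 29 = 15
-1728 * (4 a)^3 = -1728 * (4*1)^3 mod 29 = 14
j = 14 * 15^(-1) mod 29 = 28

j = 28 (mod 29)


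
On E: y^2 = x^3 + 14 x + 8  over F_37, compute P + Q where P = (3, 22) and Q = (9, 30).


P != Q, so use the chord formula.
s = (y2 - y1) / (x2 - x1) = (8) / (6) mod 37 = 26
x3 = s^2 - x1 - x2 mod 37 = 26^2 - 3 - 9 = 35
y3 = s (x1 - x3) - y1 mod 37 = 26 * (3 - 35) - 22 = 34

P + Q = (35, 34)


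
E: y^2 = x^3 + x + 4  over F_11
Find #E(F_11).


For each x in F_11, count y with y^2 = x^3 + 1 x + 4 mod 11:
  x = 0: RHS = 4, y in [2, 9]  -> 2 point(s)
  x = 2: RHS = 3, y in [5, 6]  -> 2 point(s)
  x = 3: RHS = 1, y in [1, 10]  -> 2 point(s)
  x = 9: RHS = 5, y in [4, 7]  -> 2 point(s)
Affine points: 8. Add the point at infinity: total = 9.

#E(F_11) = 9


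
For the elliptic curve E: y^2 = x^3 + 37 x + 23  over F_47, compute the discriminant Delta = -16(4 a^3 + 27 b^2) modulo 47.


4 a^3 + 27 b^2 = 4*37^3 + 27*23^2 = 202612 + 14283 = 216895
Delta = -16 * (216895) = -3470320
Delta mod 47 = 19

Delta = 19 (mod 47)


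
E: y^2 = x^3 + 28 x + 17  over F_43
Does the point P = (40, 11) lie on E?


Check whether y^2 = x^3 + 28 x + 17 (mod 43) for (x, y) = (40, 11).
LHS: y^2 = 11^2 mod 43 = 35
RHS: x^3 + 28 x + 17 = 40^3 + 28*40 + 17 mod 43 = 35
LHS = RHS

Yes, on the curve


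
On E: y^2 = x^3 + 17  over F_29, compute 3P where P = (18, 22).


k = 3 = 11_2 (binary, LSB first: 11)
Double-and-add from P = (18, 22):
  bit 0 = 1: acc = O + (18, 22) = (18, 22)
  bit 1 = 1: acc = (18, 22) + (23, 2) = (4, 9)

3P = (4, 9)


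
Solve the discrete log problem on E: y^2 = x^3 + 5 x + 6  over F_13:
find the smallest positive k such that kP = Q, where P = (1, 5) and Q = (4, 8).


Enumerate multiples of P until we hit Q = (4, 8):
  1P = (1, 5)
  2P = (8, 5)
  3P = (4, 8)
Match found at i = 3.

k = 3


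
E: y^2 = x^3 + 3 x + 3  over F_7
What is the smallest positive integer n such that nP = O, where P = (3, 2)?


Compute successive multiples of P until we hit O:
  1P = (3, 2)
  2P = (3, 5)
  3P = O

ord(P) = 3


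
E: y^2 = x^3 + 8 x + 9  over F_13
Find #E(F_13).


For each x in F_13, count y with y^2 = x^3 + 8 x + 9 mod 13:
  x = 0: RHS = 9, y in [3, 10]  -> 2 point(s)
  x = 4: RHS = 1, y in [1, 12]  -> 2 point(s)
  x = 6: RHS = 0, y in [0]  -> 1 point(s)
  x = 8: RHS = 0, y in [0]  -> 1 point(s)
  x = 9: RHS = 4, y in [2, 11]  -> 2 point(s)
  x = 10: RHS = 10, y in [6, 7]  -> 2 point(s)
  x = 12: RHS = 0, y in [0]  -> 1 point(s)
Affine points: 11. Add the point at infinity: total = 12.

#E(F_13) = 12


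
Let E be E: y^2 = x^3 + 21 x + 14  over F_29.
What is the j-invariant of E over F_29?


Delta = -16(4 a^3 + 27 b^2) mod 29 = 6
-1728 * (4 a)^3 = -1728 * (4*21)^3 mod 29 = 24
j = 24 * 6^(-1) mod 29 = 4

j = 4 (mod 29)


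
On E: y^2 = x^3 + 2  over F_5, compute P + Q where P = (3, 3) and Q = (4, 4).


P != Q, so use the chord formula.
s = (y2 - y1) / (x2 - x1) = (1) / (1) mod 5 = 1
x3 = s^2 - x1 - x2 mod 5 = 1^2 - 3 - 4 = 4
y3 = s (x1 - x3) - y1 mod 5 = 1 * (3 - 4) - 3 = 1

P + Q = (4, 1)


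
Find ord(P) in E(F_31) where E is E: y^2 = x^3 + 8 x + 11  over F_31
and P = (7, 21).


Compute successive multiples of P until we hit O:
  1P = (7, 21)
  2P = (17, 10)
  3P = (11, 2)
  4P = (22, 27)
  5P = (22, 4)
  6P = (11, 29)
  7P = (17, 21)
  8P = (7, 10)
  ... (continuing to 9P)
  9P = O

ord(P) = 9


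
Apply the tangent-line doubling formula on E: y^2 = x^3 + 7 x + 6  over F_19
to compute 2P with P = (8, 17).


Doubling: s = (3 x1^2 + a) / (2 y1)
s = (3*8^2 + 7) / (2*17) mod 19 = 12
x3 = s^2 - 2 x1 mod 19 = 12^2 - 2*8 = 14
y3 = s (x1 - x3) - y1 mod 19 = 12 * (8 - 14) - 17 = 6

2P = (14, 6)


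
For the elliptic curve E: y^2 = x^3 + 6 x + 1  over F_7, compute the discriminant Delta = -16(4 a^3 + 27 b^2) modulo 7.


4 a^3 + 27 b^2 = 4*6^3 + 27*1^2 = 864 + 27 = 891
Delta = -16 * (891) = -14256
Delta mod 7 = 3

Delta = 3 (mod 7)


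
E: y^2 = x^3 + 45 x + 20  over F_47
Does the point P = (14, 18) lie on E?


Check whether y^2 = x^3 + 45 x + 20 (mod 47) for (x, y) = (14, 18).
LHS: y^2 = 18^2 mod 47 = 42
RHS: x^3 + 45 x + 20 = 14^3 + 45*14 + 20 mod 47 = 10
LHS != RHS

No, not on the curve


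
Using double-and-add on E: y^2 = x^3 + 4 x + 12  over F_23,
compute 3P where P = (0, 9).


k = 3 = 11_2 (binary, LSB first: 11)
Double-and-add from P = (0, 9):
  bit 0 = 1: acc = O + (0, 9) = (0, 9)
  bit 1 = 1: acc = (0, 9) + (8, 2) = (19, 22)

3P = (19, 22)


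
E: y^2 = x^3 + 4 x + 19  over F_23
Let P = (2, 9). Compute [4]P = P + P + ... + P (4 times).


k = 4 = 100_2 (binary, LSB first: 001)
Double-and-add from P = (2, 9):
  bit 0 = 0: acc unchanged = O
  bit 1 = 0: acc unchanged = O
  bit 2 = 1: acc = O + (21, 7) = (21, 7)

4P = (21, 7)


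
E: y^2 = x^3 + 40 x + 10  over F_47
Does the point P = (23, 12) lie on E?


Check whether y^2 = x^3 + 40 x + 10 (mod 47) for (x, y) = (23, 12).
LHS: y^2 = 12^2 mod 47 = 3
RHS: x^3 + 40 x + 10 = 23^3 + 40*23 + 10 mod 47 = 31
LHS != RHS

No, not on the curve


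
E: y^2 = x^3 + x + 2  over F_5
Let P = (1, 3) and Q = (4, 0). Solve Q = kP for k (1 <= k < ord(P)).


Enumerate multiples of P until we hit Q = (4, 0):
  1P = (1, 3)
  2P = (4, 0)
Match found at i = 2.

k = 2


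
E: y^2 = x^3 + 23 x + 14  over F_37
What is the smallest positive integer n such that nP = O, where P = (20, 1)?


Compute successive multiples of P until we hit O:
  1P = (20, 1)
  2P = (35, 21)
  3P = (29, 24)
  4P = (16, 1)
  5P = (1, 36)
  6P = (32, 25)
  7P = (26, 24)
  8P = (17, 29)
  ... (continuing to 46P)
  46P = O

ord(P) = 46


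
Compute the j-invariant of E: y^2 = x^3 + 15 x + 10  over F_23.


Delta = -16(4 a^3 + 27 b^2) mod 23 = 10
-1728 * (4 a)^3 = -1728 * (4*15)^3 mod 23 = 2
j = 2 * 10^(-1) mod 23 = 14

j = 14 (mod 23)


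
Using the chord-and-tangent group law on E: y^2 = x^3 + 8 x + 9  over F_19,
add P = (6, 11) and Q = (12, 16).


P != Q, so use the chord formula.
s = (y2 - y1) / (x2 - x1) = (5) / (6) mod 19 = 4
x3 = s^2 - x1 - x2 mod 19 = 4^2 - 6 - 12 = 17
y3 = s (x1 - x3) - y1 mod 19 = 4 * (6 - 17) - 11 = 2

P + Q = (17, 2)


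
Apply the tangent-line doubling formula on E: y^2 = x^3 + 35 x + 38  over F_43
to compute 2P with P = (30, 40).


Doubling: s = (3 x1^2 + a) / (2 y1)
s = (3*30^2 + 35) / (2*40) mod 43 = 10
x3 = s^2 - 2 x1 mod 43 = 10^2 - 2*30 = 40
y3 = s (x1 - x3) - y1 mod 43 = 10 * (30 - 40) - 40 = 32

2P = (40, 32)


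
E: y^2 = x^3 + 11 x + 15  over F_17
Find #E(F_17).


For each x in F_17, count y with y^2 = x^3 + 11 x + 15 mod 17:
  x = 0: RHS = 15, y in [7, 10]  -> 2 point(s)
  x = 4: RHS = 4, y in [2, 15]  -> 2 point(s)
  x = 5: RHS = 8, y in [5, 12]  -> 2 point(s)
  x = 6: RHS = 8, y in [5, 12]  -> 2 point(s)
  x = 13: RHS = 9, y in [3, 14]  -> 2 point(s)
  x = 15: RHS = 2, y in [6, 11]  -> 2 point(s)
Affine points: 12. Add the point at infinity: total = 13.

#E(F_17) = 13


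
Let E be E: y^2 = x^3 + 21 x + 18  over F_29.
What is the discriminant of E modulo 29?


4 a^3 + 27 b^2 = 4*21^3 + 27*18^2 = 37044 + 8748 = 45792
Delta = -16 * (45792) = -732672
Delta mod 29 = 13

Delta = 13 (mod 29)


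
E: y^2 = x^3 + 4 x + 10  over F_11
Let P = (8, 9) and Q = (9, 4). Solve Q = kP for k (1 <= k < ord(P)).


Enumerate multiples of P until we hit Q = (9, 4):
  1P = (8, 9)
  2P = (9, 7)
  3P = (9, 4)
Match found at i = 3.

k = 3


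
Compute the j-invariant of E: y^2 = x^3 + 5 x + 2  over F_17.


Delta = -16(4 a^3 + 27 b^2) mod 17 = 13
-1728 * (4 a)^3 = -1728 * (4*5)^3 mod 17 = 9
j = 9 * 13^(-1) mod 17 = 2

j = 2 (mod 17)


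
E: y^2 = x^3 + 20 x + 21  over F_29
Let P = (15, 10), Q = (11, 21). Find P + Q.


P != Q, so use the chord formula.
s = (y2 - y1) / (x2 - x1) = (11) / (25) mod 29 = 19
x3 = s^2 - x1 - x2 mod 29 = 19^2 - 15 - 11 = 16
y3 = s (x1 - x3) - y1 mod 29 = 19 * (15 - 16) - 10 = 0

P + Q = (16, 0)


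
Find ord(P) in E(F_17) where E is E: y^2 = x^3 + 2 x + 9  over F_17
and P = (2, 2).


Compute successive multiples of P until we hit O:
  1P = (2, 2)
  2P = (4, 8)
  3P = (3, 12)
  4P = (10, 3)
  5P = (9, 12)
  6P = (7, 3)
  7P = (6, 4)
  8P = (5, 5)
  ... (continuing to 21P)
  21P = O

ord(P) = 21


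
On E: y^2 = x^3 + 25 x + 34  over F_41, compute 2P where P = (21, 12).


Doubling: s = (3 x1^2 + a) / (2 y1)
s = (3*21^2 + 25) / (2*12) mod 41 = 22
x3 = s^2 - 2 x1 mod 41 = 22^2 - 2*21 = 32
y3 = s (x1 - x3) - y1 mod 41 = 22 * (21 - 32) - 12 = 33

2P = (32, 33)


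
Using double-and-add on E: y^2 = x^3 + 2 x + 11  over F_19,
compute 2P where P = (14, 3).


k = 2 = 10_2 (binary, LSB first: 01)
Double-and-add from P = (14, 3):
  bit 0 = 0: acc unchanged = O
  bit 1 = 1: acc = O + (0, 12) = (0, 12)

2P = (0, 12)


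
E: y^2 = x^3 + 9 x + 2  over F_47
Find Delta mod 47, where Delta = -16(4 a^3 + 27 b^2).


4 a^3 + 27 b^2 = 4*9^3 + 27*2^2 = 2916 + 108 = 3024
Delta = -16 * (3024) = -48384
Delta mod 47 = 26

Delta = 26 (mod 47)


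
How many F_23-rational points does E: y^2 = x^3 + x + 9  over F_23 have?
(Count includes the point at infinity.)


For each x in F_23, count y with y^2 = x^3 + 1 x + 9 mod 23:
  x = 0: RHS = 9, y in [3, 20]  -> 2 point(s)
  x = 3: RHS = 16, y in [4, 19]  -> 2 point(s)
  x = 4: RHS = 8, y in [10, 13]  -> 2 point(s)
  x = 5: RHS = 1, y in [1, 22]  -> 2 point(s)
  x = 6: RHS = 1, y in [1, 22]  -> 2 point(s)
  x = 8: RHS = 0, y in [0]  -> 1 point(s)
  x = 12: RHS = 1, y in [1, 22]  -> 2 point(s)
  x = 15: RHS = 18, y in [8, 15]  -> 2 point(s)
  x = 16: RHS = 4, y in [2, 21]  -> 2 point(s)
  x = 20: RHS = 2, y in [5, 18]  -> 2 point(s)
Affine points: 19. Add the point at infinity: total = 20.

#E(F_23) = 20


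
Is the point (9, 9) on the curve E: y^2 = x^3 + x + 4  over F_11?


Check whether y^2 = x^3 + 1 x + 4 (mod 11) for (x, y) = (9, 9).
LHS: y^2 = 9^2 mod 11 = 4
RHS: x^3 + 1 x + 4 = 9^3 + 1*9 + 4 mod 11 = 5
LHS != RHS

No, not on the curve


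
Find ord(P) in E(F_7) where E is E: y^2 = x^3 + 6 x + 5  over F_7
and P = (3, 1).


Compute successive multiples of P until we hit O:
  1P = (3, 1)
  2P = (2, 5)
  3P = (4, 3)
  4P = (4, 4)
  5P = (2, 2)
  6P = (3, 6)
  7P = O

ord(P) = 7


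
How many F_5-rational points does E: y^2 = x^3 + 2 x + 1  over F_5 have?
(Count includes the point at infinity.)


For each x in F_5, count y with y^2 = x^3 + 2 x + 1 mod 5:
  x = 0: RHS = 1, y in [1, 4]  -> 2 point(s)
  x = 1: RHS = 4, y in [2, 3]  -> 2 point(s)
  x = 3: RHS = 4, y in [2, 3]  -> 2 point(s)
Affine points: 6. Add the point at infinity: total = 7.

#E(F_5) = 7


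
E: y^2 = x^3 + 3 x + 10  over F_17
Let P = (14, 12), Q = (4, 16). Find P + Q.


P != Q, so use the chord formula.
s = (y2 - y1) / (x2 - x1) = (4) / (7) mod 17 = 3
x3 = s^2 - x1 - x2 mod 17 = 3^2 - 14 - 4 = 8
y3 = s (x1 - x3) - y1 mod 17 = 3 * (14 - 8) - 12 = 6

P + Q = (8, 6)


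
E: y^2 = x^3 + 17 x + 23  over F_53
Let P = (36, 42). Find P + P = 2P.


Doubling: s = (3 x1^2 + a) / (2 y1)
s = (3*36^2 + 17) / (2*42) mod 53 = 8
x3 = s^2 - 2 x1 mod 53 = 8^2 - 2*36 = 45
y3 = s (x1 - x3) - y1 mod 53 = 8 * (36 - 45) - 42 = 45

2P = (45, 45)


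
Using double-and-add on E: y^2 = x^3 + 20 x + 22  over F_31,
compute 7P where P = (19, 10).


k = 7 = 111_2 (binary, LSB first: 111)
Double-and-add from P = (19, 10):
  bit 0 = 1: acc = O + (19, 10) = (19, 10)
  bit 1 = 1: acc = (19, 10) + (9, 30) = (7, 28)
  bit 2 = 1: acc = (7, 28) + (15, 15) = (16, 6)

7P = (16, 6)


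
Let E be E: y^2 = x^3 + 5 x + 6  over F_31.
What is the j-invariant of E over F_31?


Delta = -16(4 a^3 + 27 b^2) mod 31 = 8
-1728 * (4 a)^3 = -1728 * (4*5)^3 mod 31 = 16
j = 16 * 8^(-1) mod 31 = 2

j = 2 (mod 31)


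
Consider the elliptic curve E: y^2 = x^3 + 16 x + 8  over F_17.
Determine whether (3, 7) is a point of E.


Check whether y^2 = x^3 + 16 x + 8 (mod 17) for (x, y) = (3, 7).
LHS: y^2 = 7^2 mod 17 = 15
RHS: x^3 + 16 x + 8 = 3^3 + 16*3 + 8 mod 17 = 15
LHS = RHS

Yes, on the curve


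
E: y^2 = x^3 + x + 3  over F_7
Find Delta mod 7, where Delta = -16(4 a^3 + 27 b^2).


4 a^3 + 27 b^2 = 4*1^3 + 27*3^2 = 4 + 243 = 247
Delta = -16 * (247) = -3952
Delta mod 7 = 3

Delta = 3 (mod 7)


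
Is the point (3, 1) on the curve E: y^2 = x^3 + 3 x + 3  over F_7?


Check whether y^2 = x^3 + 3 x + 3 (mod 7) for (x, y) = (3, 1).
LHS: y^2 = 1^2 mod 7 = 1
RHS: x^3 + 3 x + 3 = 3^3 + 3*3 + 3 mod 7 = 4
LHS != RHS

No, not on the curve


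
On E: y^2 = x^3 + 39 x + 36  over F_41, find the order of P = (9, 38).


Compute successive multiples of P until we hit O:
  1P = (9, 38)
  2P = (18, 16)
  3P = (22, 12)
  4P = (14, 13)
  5P = (2, 9)
  6P = (7, 23)
  7P = (30, 30)
  8P = (12, 10)
  ... (continuing to 18P)
  18P = O

ord(P) = 18


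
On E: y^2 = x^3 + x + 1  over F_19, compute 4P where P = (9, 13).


k = 4 = 100_2 (binary, LSB first: 001)
Double-and-add from P = (9, 13):
  bit 0 = 0: acc unchanged = O
  bit 1 = 0: acc unchanged = O
  bit 2 = 1: acc = O + (16, 16) = (16, 16)

4P = (16, 16)


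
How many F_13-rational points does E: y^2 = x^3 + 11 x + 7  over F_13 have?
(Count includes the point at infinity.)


For each x in F_13, count y with y^2 = x^3 + 11 x + 7 mod 13:
  x = 6: RHS = 3, y in [4, 9]  -> 2 point(s)
  x = 8: RHS = 9, y in [3, 10]  -> 2 point(s)
  x = 9: RHS = 3, y in [4, 9]  -> 2 point(s)
  x = 10: RHS = 12, y in [5, 8]  -> 2 point(s)
  x = 11: RHS = 3, y in [4, 9]  -> 2 point(s)
Affine points: 10. Add the point at infinity: total = 11.

#E(F_13) = 11


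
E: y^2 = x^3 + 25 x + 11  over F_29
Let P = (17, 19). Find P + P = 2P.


Doubling: s = (3 x1^2 + a) / (2 y1)
s = (3*17^2 + 25) / (2*19) mod 29 = 25
x3 = s^2 - 2 x1 mod 29 = 25^2 - 2*17 = 11
y3 = s (x1 - x3) - y1 mod 29 = 25 * (17 - 11) - 19 = 15

2P = (11, 15)


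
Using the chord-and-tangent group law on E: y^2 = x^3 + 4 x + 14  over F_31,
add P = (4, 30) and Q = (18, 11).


P != Q, so use the chord formula.
s = (y2 - y1) / (x2 - x1) = (12) / (14) mod 31 = 23
x3 = s^2 - x1 - x2 mod 31 = 23^2 - 4 - 18 = 11
y3 = s (x1 - x3) - y1 mod 31 = 23 * (4 - 11) - 30 = 26

P + Q = (11, 26)


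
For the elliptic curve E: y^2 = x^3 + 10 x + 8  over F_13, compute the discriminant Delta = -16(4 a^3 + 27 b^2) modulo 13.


4 a^3 + 27 b^2 = 4*10^3 + 27*8^2 = 4000 + 1728 = 5728
Delta = -16 * (5728) = -91648
Delta mod 13 = 2

Delta = 2 (mod 13)


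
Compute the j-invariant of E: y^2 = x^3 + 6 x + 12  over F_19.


Delta = -16(4 a^3 + 27 b^2) mod 19 = 6
-1728 * (4 a)^3 = -1728 * (4*6)^3 mod 19 = 11
j = 11 * 6^(-1) mod 19 = 5

j = 5 (mod 19)


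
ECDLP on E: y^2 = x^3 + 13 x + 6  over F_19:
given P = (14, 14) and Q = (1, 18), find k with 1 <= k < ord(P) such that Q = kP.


Enumerate multiples of P until we hit Q = (1, 18):
  1P = (14, 14)
  2P = (16, 15)
  3P = (13, 15)
  4P = (12, 3)
  5P = (9, 4)
  6P = (0, 14)
  7P = (5, 5)
  8P = (1, 18)
Match found at i = 8.

k = 8


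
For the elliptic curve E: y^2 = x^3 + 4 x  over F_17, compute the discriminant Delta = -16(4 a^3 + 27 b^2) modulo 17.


4 a^3 + 27 b^2 = 4*4^3 + 27*0^2 = 256 + 0 = 256
Delta = -16 * (256) = -4096
Delta mod 17 = 1

Delta = 1 (mod 17)


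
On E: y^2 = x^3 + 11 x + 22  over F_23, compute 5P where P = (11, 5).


k = 5 = 101_2 (binary, LSB first: 101)
Double-and-add from P = (11, 5):
  bit 0 = 1: acc = O + (11, 5) = (11, 5)
  bit 1 = 0: acc unchanged = (11, 5)
  bit 2 = 1: acc = (11, 5) + (18, 16) = (19, 12)

5P = (19, 12)


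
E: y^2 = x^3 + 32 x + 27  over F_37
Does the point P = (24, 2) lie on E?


Check whether y^2 = x^3 + 32 x + 27 (mod 37) for (x, y) = (24, 2).
LHS: y^2 = 2^2 mod 37 = 4
RHS: x^3 + 32 x + 27 = 24^3 + 32*24 + 27 mod 37 = 4
LHS = RHS

Yes, on the curve


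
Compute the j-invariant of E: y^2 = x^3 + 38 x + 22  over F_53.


Delta = -16(4 a^3 + 27 b^2) mod 53 = 22
-1728 * (4 a)^3 = -1728 * (4*38)^3 mod 53 = 5
j = 5 * 22^(-1) mod 53 = 46

j = 46 (mod 53)


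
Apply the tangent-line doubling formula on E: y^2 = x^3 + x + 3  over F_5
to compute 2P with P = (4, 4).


Doubling: s = (3 x1^2 + a) / (2 y1)
s = (3*4^2 + 1) / (2*4) mod 5 = 3
x3 = s^2 - 2 x1 mod 5 = 3^2 - 2*4 = 1
y3 = s (x1 - x3) - y1 mod 5 = 3 * (4 - 1) - 4 = 0

2P = (1, 0)


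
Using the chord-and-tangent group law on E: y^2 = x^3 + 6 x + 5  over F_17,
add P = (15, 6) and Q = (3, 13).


P != Q, so use the chord formula.
s = (y2 - y1) / (x2 - x1) = (7) / (5) mod 17 = 15
x3 = s^2 - x1 - x2 mod 17 = 15^2 - 15 - 3 = 3
y3 = s (x1 - x3) - y1 mod 17 = 15 * (15 - 3) - 6 = 4

P + Q = (3, 4)


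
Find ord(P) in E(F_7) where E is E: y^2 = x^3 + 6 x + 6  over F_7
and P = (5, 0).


Compute successive multiples of P until we hit O:
  1P = (5, 0)
  2P = O

ord(P) = 2


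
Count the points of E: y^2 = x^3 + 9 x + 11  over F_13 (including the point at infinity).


For each x in F_13, count y with y^2 = x^3 + 9 x + 11 mod 13:
  x = 3: RHS = 0, y in [0]  -> 1 point(s)
  x = 5: RHS = 12, y in [5, 8]  -> 2 point(s)
  x = 7: RHS = 1, y in [1, 12]  -> 2 point(s)
  x = 8: RHS = 10, y in [6, 7]  -> 2 point(s)
  x = 10: RHS = 9, y in [3, 10]  -> 2 point(s)
  x = 12: RHS = 1, y in [1, 12]  -> 2 point(s)
Affine points: 11. Add the point at infinity: total = 12.

#E(F_13) = 12


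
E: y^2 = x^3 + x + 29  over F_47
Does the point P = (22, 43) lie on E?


Check whether y^2 = x^3 + 1 x + 29 (mod 47) for (x, y) = (22, 43).
LHS: y^2 = 43^2 mod 47 = 16
RHS: x^3 + 1 x + 29 = 22^3 + 1*22 + 29 mod 47 = 30
LHS != RHS

No, not on the curve


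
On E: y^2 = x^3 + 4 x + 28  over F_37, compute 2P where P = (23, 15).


Doubling: s = (3 x1^2 + a) / (2 y1)
s = (3*23^2 + 4) / (2*15) mod 37 = 0
x3 = s^2 - 2 x1 mod 37 = 0^2 - 2*23 = 28
y3 = s (x1 - x3) - y1 mod 37 = 0 * (23 - 28) - 15 = 22

2P = (28, 22)


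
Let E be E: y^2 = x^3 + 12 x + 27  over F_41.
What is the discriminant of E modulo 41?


4 a^3 + 27 b^2 = 4*12^3 + 27*27^2 = 6912 + 19683 = 26595
Delta = -16 * (26595) = -425520
Delta mod 41 = 19

Delta = 19 (mod 41)


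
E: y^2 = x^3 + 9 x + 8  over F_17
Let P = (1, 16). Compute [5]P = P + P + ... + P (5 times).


k = 5 = 101_2 (binary, LSB first: 101)
Double-and-add from P = (1, 16):
  bit 0 = 1: acc = O + (1, 16) = (1, 16)
  bit 1 = 0: acc unchanged = (1, 16)
  bit 2 = 1: acc = (1, 16) + (2, 0) = (15, 4)

5P = (15, 4)


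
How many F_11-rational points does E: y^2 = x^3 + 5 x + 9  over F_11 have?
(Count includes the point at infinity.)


For each x in F_11, count y with y^2 = x^3 + 5 x + 9 mod 11:
  x = 0: RHS = 9, y in [3, 8]  -> 2 point(s)
  x = 1: RHS = 4, y in [2, 9]  -> 2 point(s)
  x = 2: RHS = 5, y in [4, 7]  -> 2 point(s)
  x = 4: RHS = 5, y in [4, 7]  -> 2 point(s)
  x = 5: RHS = 5, y in [4, 7]  -> 2 point(s)
  x = 8: RHS = 0, y in [0]  -> 1 point(s)
  x = 10: RHS = 3, y in [5, 6]  -> 2 point(s)
Affine points: 13. Add the point at infinity: total = 14.

#E(F_11) = 14


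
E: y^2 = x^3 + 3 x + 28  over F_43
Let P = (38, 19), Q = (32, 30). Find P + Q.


P != Q, so use the chord formula.
s = (y2 - y1) / (x2 - x1) = (11) / (37) mod 43 = 34
x3 = s^2 - x1 - x2 mod 43 = 34^2 - 38 - 32 = 11
y3 = s (x1 - x3) - y1 mod 43 = 34 * (38 - 11) - 19 = 39

P + Q = (11, 39)


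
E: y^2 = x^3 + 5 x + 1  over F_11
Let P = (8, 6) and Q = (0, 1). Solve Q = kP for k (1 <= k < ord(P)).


Enumerate multiples of P until we hit Q = (0, 1):
  1P = (8, 6)
  2P = (7, 4)
  3P = (0, 10)
  4P = (6, 4)
  5P = (9, 4)
  6P = (9, 7)
  7P = (6, 7)
  8P = (0, 1)
Match found at i = 8.

k = 8


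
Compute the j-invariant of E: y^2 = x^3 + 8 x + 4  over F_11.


Delta = -16(4 a^3 + 27 b^2) mod 11 = 8
-1728 * (4 a)^3 = -1728 * (4*8)^3 mod 11 = 1
j = 1 * 8^(-1) mod 11 = 7

j = 7 (mod 11)


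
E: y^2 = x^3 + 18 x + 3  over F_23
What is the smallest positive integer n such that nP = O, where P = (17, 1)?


Compute successive multiples of P until we hit O:
  1P = (17, 1)
  2P = (2, 1)
  3P = (4, 22)
  4P = (14, 3)
  5P = (18, 15)
  6P = (0, 7)
  7P = (7, 9)
  8P = (7, 14)
  ... (continuing to 15P)
  15P = O

ord(P) = 15
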